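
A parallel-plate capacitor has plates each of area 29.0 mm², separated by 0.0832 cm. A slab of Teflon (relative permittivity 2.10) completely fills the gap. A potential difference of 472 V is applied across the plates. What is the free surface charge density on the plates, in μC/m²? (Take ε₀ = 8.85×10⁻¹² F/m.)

10.5 μC/m²

A = 29.0 mm² = 2.90×10⁻⁵ m².
C = κε₀A/d = 2.10 × 8.85×10⁻¹² × 2.90×10⁻⁵ / 8.32×10⁻⁴ = 6.48×10⁻¹³ F.
σ = Q/A = CV/A = 6.48×10⁻¹³ × 472 / 2.90×10⁻⁵ = 1.05×10⁻⁵ C/m².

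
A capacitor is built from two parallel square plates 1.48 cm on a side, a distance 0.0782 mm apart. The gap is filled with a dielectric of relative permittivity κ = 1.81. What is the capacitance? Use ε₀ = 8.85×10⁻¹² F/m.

44.9 pF

A = (1.48 cm)² = 2.19×10⁻⁴ m².
C = κε₀A/d = 1.81 × 8.85×10⁻¹² × 2.19×10⁻⁴ / 7.82×10⁻⁵ = 4.49×10⁻¹¹ F.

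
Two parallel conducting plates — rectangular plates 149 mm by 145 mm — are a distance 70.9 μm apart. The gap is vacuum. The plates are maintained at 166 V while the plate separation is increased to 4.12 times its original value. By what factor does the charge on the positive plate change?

Battery connected ⇒ V is held fixed.
C₂ = 0.243 C₁ and Q = CV, so Q₂/Q₁ = C₂/C₁ = 0.243.

Q₂/Q₁ ≈ 0.243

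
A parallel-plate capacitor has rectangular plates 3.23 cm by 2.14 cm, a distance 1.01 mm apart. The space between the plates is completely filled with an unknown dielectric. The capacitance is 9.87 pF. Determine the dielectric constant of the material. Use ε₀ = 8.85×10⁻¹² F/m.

κ ≈ 1.63

A = 3.23 × 2.14 cm² = 6.91×10⁻⁴ m².
κ = Cd/(ε₀A) = 9.87×10⁻¹² × 1.01×10⁻³ / (8.85×10⁻¹² × 6.91×10⁻⁴) = 1.63.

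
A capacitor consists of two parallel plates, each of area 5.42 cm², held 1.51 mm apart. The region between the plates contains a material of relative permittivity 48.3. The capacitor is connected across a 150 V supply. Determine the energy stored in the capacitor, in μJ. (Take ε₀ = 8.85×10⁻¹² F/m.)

U ≈ 1.73 μJ

A = 5.42 cm² = 5.42×10⁻⁴ m².
C = κε₀A/d = 48.3 × 8.85×10⁻¹² × 5.42×10⁻⁴ / 1.51×10⁻³ = 1.53×10⁻¹⁰ F.
U = ½CV² = ½ × 1.53×10⁻¹⁰ × (150)² = 1.73×10⁻⁶ J.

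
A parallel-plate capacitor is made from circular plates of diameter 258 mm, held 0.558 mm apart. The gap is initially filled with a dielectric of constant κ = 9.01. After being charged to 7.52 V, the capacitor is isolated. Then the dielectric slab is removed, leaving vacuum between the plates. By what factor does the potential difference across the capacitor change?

Isolated ⇒ Q is held fixed.
C₂ = 0.111 C₁ and V = Q/C, so V₂/V₁ = C₁/C₂ = 9.01.

V₂/V₁ ≈ 9.01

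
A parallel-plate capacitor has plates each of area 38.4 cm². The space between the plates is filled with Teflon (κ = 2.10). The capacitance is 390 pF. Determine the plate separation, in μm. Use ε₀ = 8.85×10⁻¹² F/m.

A = 38.4 cm² = 3.84×10⁻³ m².
d = κε₀A/C = 2.10 × 8.85×10⁻¹² × 3.84×10⁻³ / 3.90×10⁻¹⁰ = 1.83×10⁻⁴ m.

d ≈ 183 μm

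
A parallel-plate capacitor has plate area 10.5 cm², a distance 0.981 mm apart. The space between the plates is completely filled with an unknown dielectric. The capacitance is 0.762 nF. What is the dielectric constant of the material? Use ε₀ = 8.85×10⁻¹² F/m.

80.4

A = 10.5 cm² = 1.05×10⁻³ m².
κ = Cd/(ε₀A) = 7.62×10⁻¹⁰ × 9.81×10⁻⁴ / (8.85×10⁻¹² × 1.05×10⁻³) = 80.4.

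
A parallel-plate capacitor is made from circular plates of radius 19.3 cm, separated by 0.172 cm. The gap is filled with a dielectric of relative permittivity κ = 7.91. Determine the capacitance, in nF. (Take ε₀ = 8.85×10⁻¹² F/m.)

A = π(19.3 cm)² = 0.117 m².
C = κε₀A/d = 7.91 × 8.85×10⁻¹² × 0.117 / 1.72×10⁻³ = 4.76×10⁻⁹ F.

C ≈ 4.76 nF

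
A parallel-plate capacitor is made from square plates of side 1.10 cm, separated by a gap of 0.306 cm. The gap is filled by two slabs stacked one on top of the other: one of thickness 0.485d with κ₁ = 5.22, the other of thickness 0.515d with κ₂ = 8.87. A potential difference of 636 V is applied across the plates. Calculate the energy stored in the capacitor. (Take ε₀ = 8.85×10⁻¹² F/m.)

U ≈ 469 nJ

A = (1.10 cm)² = 1.21×10⁻⁴ m².
Stacked slabs ⇒ two capacitors in series, each with the full plate area.
C₁ = κ₁ε₀A/d₁ = 5.22 × 8.85×10⁻¹² × 1.21×10⁻⁴ / 1.48×10⁻³ = 3.77×10⁻¹² F.
C₂ = κ₂ε₀A/d₂ = 8.87 × 8.85×10⁻¹² × 1.21×10⁻⁴ / 1.58×10⁻³ = 6.03×10⁻¹² F.
C = (1/C₁ + 1/C₂)⁻¹ = 2.32×10⁻¹² F.
U = ½CV² = ½ × 2.32×10⁻¹² × (636)² = 4.69×10⁻⁷ J.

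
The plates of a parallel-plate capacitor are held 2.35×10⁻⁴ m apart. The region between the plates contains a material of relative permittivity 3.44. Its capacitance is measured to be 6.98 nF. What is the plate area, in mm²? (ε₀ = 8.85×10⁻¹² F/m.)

5.39×10⁴ mm²

A = Cd/(κε₀) = 6.98×10⁻⁹ × 2.35×10⁻⁴ / (3.44 × 8.85×10⁻¹²) = 5.39×10⁻² m².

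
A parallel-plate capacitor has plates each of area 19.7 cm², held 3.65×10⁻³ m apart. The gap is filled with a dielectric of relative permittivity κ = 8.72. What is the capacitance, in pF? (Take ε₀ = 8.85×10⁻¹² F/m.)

A = 19.7 cm² = 1.97×10⁻³ m².
C = κε₀A/d = 8.72 × 8.85×10⁻¹² × 1.97×10⁻³ / 3.65×10⁻³ = 4.17×10⁻¹¹ F.

41.7 pF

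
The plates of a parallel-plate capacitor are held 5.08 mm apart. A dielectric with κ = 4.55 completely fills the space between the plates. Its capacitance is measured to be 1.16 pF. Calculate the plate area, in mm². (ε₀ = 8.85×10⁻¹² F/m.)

A ≈ 146 mm²

A = Cd/(κε₀) = 1.16×10⁻¹² × 5.08×10⁻³ / (4.55 × 8.85×10⁻¹²) = 1.46×10⁻⁴ m².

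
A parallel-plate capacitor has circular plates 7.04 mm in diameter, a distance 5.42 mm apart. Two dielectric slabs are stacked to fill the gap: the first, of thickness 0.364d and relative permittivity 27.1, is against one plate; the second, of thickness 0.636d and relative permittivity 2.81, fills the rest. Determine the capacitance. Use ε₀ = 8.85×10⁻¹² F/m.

A = π(7.04/2 mm)² = 3.89×10⁻⁵ m².
Stacked slabs ⇒ two capacitors in series, each with the full plate area.
C₁ = κ₁ε₀A/d₁ = 27.1 × 8.85×10⁻¹² × 3.89×10⁻⁵ / 1.97×10⁻³ = 4.73×10⁻¹² F.
C₂ = κ₂ε₀A/d₂ = 2.81 × 8.85×10⁻¹² × 3.89×10⁻⁵ / 3.45×10⁻³ = 2.81×10⁻¹³ F.
C = (1/C₁ + 1/C₂)⁻¹ = 2.65×10⁻¹³ F.

2.65×10⁻⁴ nF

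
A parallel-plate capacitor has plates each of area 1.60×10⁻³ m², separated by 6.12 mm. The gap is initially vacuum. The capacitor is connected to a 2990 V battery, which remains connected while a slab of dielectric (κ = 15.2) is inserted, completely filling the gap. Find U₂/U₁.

Battery connected ⇒ V is held fixed.
C₂ = 15.2 C₁ and U = ½CV², so U₂/U₁ = C₂/C₁ = 15.2.

U₂/U₁ ≈ 15.2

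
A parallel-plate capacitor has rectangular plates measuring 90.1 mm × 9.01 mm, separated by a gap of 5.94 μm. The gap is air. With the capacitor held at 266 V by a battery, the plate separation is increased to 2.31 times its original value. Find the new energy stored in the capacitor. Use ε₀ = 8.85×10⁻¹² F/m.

A = 90.1 × 9.01 mm² = 8.12×10⁻⁴ m².
Initially C₁ = ε₀A/d = 8.85×10⁻¹² × 8.12×10⁻⁴ / 5.94×10⁻⁶ = 1.21×10⁻⁹ F.
U₁ = 4.28×10⁻⁵ J.
Battery connected ⇒ V is held fixed. C₂ = 0.433 C₁ and U = ½CV², so U₂/U₁ = C₂/C₁ = 0.433.
U₂ = 0.433 × 4.28×10⁻⁵ = 1.85×10⁻⁵ J.

U ≈ 18.5 μJ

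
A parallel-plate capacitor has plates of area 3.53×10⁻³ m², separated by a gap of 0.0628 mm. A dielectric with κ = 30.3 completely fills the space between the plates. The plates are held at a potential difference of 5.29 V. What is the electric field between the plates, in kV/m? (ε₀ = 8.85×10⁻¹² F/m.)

E = V/d = 5.29 / 6.28×10⁻⁵ = 8.42×10⁴ V/m.

E ≈ 84.2 kV/m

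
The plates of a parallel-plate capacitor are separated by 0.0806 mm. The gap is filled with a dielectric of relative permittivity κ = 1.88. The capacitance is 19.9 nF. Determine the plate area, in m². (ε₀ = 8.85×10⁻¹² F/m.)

A = Cd/(κε₀) = 1.99×10⁻⁸ × 8.06×10⁻⁵ / (1.88 × 8.85×10⁻¹²) = 9.64×10⁻² m².

0.0964 m²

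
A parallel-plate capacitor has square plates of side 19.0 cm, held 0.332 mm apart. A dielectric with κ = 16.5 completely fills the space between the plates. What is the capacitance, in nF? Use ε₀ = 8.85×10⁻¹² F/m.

C ≈ 15.9 nF

A = (19.0 cm)² = 3.61×10⁻² m².
C = κε₀A/d = 16.5 × 8.85×10⁻¹² × 3.61×10⁻² / 3.32×10⁻⁴ = 1.59×10⁻⁸ F.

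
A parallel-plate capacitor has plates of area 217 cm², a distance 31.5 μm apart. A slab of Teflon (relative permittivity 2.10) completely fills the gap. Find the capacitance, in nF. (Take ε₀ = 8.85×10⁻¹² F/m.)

C ≈ 12.8 nF

A = 217 cm² = 2.17×10⁻² m².
C = κε₀A/d = 2.10 × 8.85×10⁻¹² × 2.17×10⁻² / 3.15×10⁻⁵ = 1.28×10⁻⁸ F.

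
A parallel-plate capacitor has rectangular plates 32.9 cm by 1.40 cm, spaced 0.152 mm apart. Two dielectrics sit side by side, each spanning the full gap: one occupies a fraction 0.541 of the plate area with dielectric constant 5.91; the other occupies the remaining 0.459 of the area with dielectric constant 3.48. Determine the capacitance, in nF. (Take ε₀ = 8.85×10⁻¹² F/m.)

A = 32.9 × 1.40 cm² = 4.61×10⁻³ m².
Side-by-side slabs ⇒ two capacitors in parallel, each spanning the full gap.
C₁ = κ₁ε₀A₁/d = 5.91 × 8.85×10⁻¹² × 2.49×10⁻³ / 1.52×10⁻⁴ = 8.57×10⁻¹⁰ F.
C₂ = κ₂ε₀A₂/d = 3.48 × 8.85×10⁻¹² × 2.11×10⁻³ / 1.52×10⁻⁴ = 4.28×10⁻¹⁰ F.
C = C₁ + C₂ = 1.29×10⁻⁹ F.

C ≈ 1.29 nF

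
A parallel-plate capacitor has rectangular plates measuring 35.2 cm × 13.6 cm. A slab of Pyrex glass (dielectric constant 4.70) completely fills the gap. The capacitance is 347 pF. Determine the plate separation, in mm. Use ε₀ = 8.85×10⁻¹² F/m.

A = 35.2 × 13.6 cm² = 4.79×10⁻² m².
d = κε₀A/C = 4.70 × 8.85×10⁻¹² × 4.79×10⁻² / 3.47×10⁻¹⁰ = 5.74×10⁻³ m.

d ≈ 5.74 mm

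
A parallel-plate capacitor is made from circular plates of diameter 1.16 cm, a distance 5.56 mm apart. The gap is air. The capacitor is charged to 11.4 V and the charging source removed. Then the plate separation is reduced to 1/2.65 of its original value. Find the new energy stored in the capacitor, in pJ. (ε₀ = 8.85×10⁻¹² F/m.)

4.12 pJ

A = π(1.16/2 cm)² = 1.06×10⁻⁴ m².
Initially C₁ = ε₀A/d = 8.85×10⁻¹² × 1.06×10⁻⁴ / 5.56×10⁻³ = 1.68×10⁻¹³ F.
U₁ = 1.09×10⁻¹¹ J.
Isolated ⇒ Q is held fixed. C₂ = 2.65 C₁ and U = Q²/(2C), so U₂/U₁ = C₁/C₂ = 0.377.
U₂ = 0.377 × 1.09×10⁻¹¹ = 4.12×10⁻¹² J.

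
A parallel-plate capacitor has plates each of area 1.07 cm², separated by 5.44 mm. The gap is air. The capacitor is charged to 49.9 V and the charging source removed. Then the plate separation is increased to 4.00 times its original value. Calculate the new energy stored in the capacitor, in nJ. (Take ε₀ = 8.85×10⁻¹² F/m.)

A = 1.07 cm² = 1.07×10⁻⁴ m².
Initially C₁ = ε₀A/d = 8.85×10⁻¹² × 1.07×10⁻⁴ / 5.44×10⁻³ = 1.74×10⁻¹³ F.
U₁ = 2.17×10⁻¹⁰ J.
Isolated ⇒ Q is held fixed. C₂ = 0.250 C₁ and U = Q²/(2C), so U₂/U₁ = C₁/C₂ = 4.00.
U₂ = 4.00 × 2.17×10⁻¹⁰ = 8.67×10⁻¹⁰ J.

U ≈ 0.867 nJ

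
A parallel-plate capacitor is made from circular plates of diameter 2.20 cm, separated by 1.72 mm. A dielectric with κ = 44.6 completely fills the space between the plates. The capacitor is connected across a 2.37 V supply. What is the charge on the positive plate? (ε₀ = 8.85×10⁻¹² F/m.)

A = π(2.20/2 cm)² = 3.80×10⁻⁴ m².
C = κε₀A/d = 44.6 × 8.85×10⁻¹² × 3.80×10⁻⁴ / 1.72×10⁻³ = 8.72×10⁻¹¹ F.
Q = CV = 8.72×10⁻¹¹ × 2.37 = 2.07×10⁻¹⁰ C.

207 pC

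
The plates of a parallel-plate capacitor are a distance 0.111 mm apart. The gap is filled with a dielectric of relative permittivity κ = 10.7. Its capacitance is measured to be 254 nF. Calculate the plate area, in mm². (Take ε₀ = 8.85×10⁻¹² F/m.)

A = Cd/(κε₀) = 2.54×10⁻⁷ × 1.11×10⁻⁴ / (10.7 × 8.85×10⁻¹²) = 0.298 m².

2.98×10⁵ mm²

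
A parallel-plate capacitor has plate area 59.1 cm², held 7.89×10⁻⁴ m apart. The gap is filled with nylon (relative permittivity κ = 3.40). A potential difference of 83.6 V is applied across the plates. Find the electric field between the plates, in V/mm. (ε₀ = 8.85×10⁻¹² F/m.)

E ≈ 106 V/mm

E = V/d = 83.6 / 7.89×10⁻⁴ = 1.06×10⁵ V/m.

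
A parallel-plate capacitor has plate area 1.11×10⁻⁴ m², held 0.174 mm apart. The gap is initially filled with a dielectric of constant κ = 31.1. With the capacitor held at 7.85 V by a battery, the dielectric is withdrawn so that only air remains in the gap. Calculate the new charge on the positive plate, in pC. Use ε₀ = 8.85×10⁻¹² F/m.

44.3 pC

Initially C₁ = κε₀A/d = 31.1 × 8.85×10⁻¹² × 1.11×10⁻⁴ / 1.74×10⁻⁴ = 1.76×10⁻¹⁰ F.
Q₁ = 1.38×10⁻⁹ C.
Battery connected ⇒ V is held fixed. C₂ = 0.0322 C₁ and Q = CV, so Q₂/Q₁ = C₂/C₁ = 0.0322.
Q₂ = 0.0322 × 1.38×10⁻⁹ = 4.43×10⁻¹¹ C.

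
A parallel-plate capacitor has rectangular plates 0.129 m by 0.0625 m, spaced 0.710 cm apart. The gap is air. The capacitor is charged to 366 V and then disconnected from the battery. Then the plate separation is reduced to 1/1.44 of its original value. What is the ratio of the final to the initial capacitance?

C = ε₀A/d scales as 1/d, so C₂/C₁ = d₁/d₂ = 1.44.

C₂/C₁ ≈ 1.44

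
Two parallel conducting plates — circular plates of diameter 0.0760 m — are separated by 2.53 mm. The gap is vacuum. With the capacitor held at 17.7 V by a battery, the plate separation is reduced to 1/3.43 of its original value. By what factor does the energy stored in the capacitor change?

U₂/U₁ ≈ 3.43

Battery connected ⇒ V is held fixed.
C₂ = 3.43 C₁ and U = ½CV², so U₂/U₁ = C₂/C₁ = 3.43.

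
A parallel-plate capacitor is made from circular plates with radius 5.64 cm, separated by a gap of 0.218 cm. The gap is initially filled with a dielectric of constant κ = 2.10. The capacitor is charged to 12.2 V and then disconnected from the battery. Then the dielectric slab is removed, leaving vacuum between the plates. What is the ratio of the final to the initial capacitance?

C₂/C₁ ≈ 0.476

C = κε₀A/d scales with κ, so C₂/C₁ = 1/κ = 1/2.10 = 0.476.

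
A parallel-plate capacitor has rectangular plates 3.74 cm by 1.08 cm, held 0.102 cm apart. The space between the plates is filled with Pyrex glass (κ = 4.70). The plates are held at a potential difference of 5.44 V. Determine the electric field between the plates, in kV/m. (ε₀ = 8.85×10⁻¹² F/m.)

E = V/d = 5.44 / 1.02×10⁻³ = 5.33×10³ V/m.

5.33 kV/m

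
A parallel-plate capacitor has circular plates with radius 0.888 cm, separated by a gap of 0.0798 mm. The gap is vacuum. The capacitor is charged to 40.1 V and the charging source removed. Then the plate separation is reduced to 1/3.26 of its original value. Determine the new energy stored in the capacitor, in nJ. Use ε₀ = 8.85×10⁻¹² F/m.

A = π(0.888 cm)² = 2.48×10⁻⁴ m².
Initially C₁ = ε₀A/d = 8.85×10⁻¹² × 2.48×10⁻⁴ / 7.98×10⁻⁵ = 2.75×10⁻¹¹ F.
U₁ = 2.21×10⁻⁸ J.
Isolated ⇒ Q is held fixed. C₂ = 3.26 C₁ and U = Q²/(2C), so U₂/U₁ = C₁/C₂ = 0.307.
U₂ = 0.307 × 2.21×10⁻⁸ = 6.78×10⁻⁹ J.

U ≈ 6.78 nJ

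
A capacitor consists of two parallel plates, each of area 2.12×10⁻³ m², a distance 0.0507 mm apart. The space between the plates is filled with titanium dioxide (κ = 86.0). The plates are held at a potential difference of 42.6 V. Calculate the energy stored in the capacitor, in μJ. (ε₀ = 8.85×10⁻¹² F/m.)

28.9 μJ

C = κε₀A/d = 86.0 × 8.85×10⁻¹² × 2.12×10⁻³ / 5.07×10⁻⁵ = 3.18×10⁻⁸ F.
U = ½CV² = ½ × 3.18×10⁻⁸ × (42.6)² = 2.89×10⁻⁵ J.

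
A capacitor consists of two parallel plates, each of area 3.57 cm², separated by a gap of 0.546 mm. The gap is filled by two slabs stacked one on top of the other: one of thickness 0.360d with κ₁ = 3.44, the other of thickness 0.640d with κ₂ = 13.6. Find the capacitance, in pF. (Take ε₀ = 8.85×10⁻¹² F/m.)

C ≈ 38.1 pF

A = 3.57 cm² = 3.57×10⁻⁴ m².
Stacked slabs ⇒ two capacitors in series, each with the full plate area.
C₁ = κ₁ε₀A/d₁ = 3.44 × 8.85×10⁻¹² × 3.57×10⁻⁴ / 1.97×10⁻⁴ = 5.53×10⁻¹¹ F.
C₂ = κ₂ε₀A/d₂ = 13.6 × 8.85×10⁻¹² × 3.57×10⁻⁴ / 3.49×10⁻⁴ = 1.23×10⁻¹⁰ F.
C = (1/C₁ + 1/C₂)⁻¹ = 3.81×10⁻¹¹ F.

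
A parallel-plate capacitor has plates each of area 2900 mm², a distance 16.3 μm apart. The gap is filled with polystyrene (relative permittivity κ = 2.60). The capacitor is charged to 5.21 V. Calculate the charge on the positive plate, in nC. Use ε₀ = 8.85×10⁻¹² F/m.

Q ≈ 21.3 nC

A = 2900 mm² = 2.90×10⁻³ m².
C = κε₀A/d = 2.60 × 8.85×10⁻¹² × 2.90×10⁻³ / 1.63×10⁻⁵ = 4.09×10⁻⁹ F.
Q = CV = 4.09×10⁻⁹ × 5.21 = 2.13×10⁻⁸ C.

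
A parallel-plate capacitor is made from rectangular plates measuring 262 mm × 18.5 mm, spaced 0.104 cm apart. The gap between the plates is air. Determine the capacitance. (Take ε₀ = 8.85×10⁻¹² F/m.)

A = 262 × 18.5 mm² = 4.85×10⁻³ m².
C = ε₀A/d = 8.85×10⁻¹² × 4.85×10⁻³ / 1.04×10⁻³ = 4.12×10⁻¹¹ F.

41.2 pF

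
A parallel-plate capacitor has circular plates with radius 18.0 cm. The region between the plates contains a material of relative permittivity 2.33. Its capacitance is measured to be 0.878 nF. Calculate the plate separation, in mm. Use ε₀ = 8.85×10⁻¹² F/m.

2.39 mm

A = π(18.0 cm)² = 0.102 m².
d = κε₀A/C = 2.33 × 8.85×10⁻¹² × 0.102 / 8.78×10⁻¹⁰ = 2.39×10⁻³ m.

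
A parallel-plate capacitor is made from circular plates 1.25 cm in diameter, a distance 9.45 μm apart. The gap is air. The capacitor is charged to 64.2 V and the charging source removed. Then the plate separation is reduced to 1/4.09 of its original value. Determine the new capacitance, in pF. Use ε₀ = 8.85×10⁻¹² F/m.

C ≈ 470 pF

A = π(1.25/2 cm)² = 1.23×10⁻⁴ m².
Initially C₁ = ε₀A/d = 8.85×10⁻¹² × 1.23×10⁻⁴ / 9.45×10⁻⁶ = 1.15×10⁻¹⁰ F.
C = ε₀A/d scales as 1/d, so C₂/C₁ = d₁/d₂ = 4.09.
C₂ = 4.09 × 1.15×10⁻¹⁰ = 4.70×10⁻¹⁰ F.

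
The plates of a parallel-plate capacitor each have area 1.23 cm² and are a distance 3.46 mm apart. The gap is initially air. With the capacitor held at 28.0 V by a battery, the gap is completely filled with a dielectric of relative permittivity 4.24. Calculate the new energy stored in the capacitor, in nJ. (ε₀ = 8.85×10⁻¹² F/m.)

U ≈ 0.523 nJ

A = 1.23 cm² = 1.23×10⁻⁴ m².
Initially C₁ = ε₀A/d = 8.85×10⁻¹² × 1.23×10⁻⁴ / 3.46×10⁻³ = 3.15×10⁻¹³ F.
U₁ = 1.23×10⁻¹⁰ J.
Battery connected ⇒ V is held fixed. C₂ = 4.24 C₁ and U = ½CV², so U₂/U₁ = C₂/C₁ = 4.24.
U₂ = 4.24 × 1.23×10⁻¹⁰ = 5.23×10⁻¹⁰ J.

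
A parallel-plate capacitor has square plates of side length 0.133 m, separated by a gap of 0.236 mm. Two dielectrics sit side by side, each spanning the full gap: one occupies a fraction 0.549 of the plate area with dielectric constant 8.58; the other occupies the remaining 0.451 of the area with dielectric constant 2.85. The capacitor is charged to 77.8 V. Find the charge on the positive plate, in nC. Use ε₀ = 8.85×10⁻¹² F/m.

309 nC

A = (0.133 m)² = 1.77×10⁻² m².
Side-by-side slabs ⇒ two capacitors in parallel, each spanning the full gap.
C₁ = κ₁ε₀A₁/d = 8.58 × 8.85×10⁻¹² × 9.71×10⁻³ / 2.36×10⁻⁴ = 3.12×10⁻⁹ F.
C₂ = κ₂ε₀A₂/d = 2.85 × 8.85×10⁻¹² × 7.98×10⁻³ / 2.36×10⁻⁴ = 8.53×10⁻¹⁰ F.
C = C₁ + C₂ = 3.98×10⁻⁹ F.
Q = CV = 3.98×10⁻⁹ × 77.8 = 3.09×10⁻⁷ C.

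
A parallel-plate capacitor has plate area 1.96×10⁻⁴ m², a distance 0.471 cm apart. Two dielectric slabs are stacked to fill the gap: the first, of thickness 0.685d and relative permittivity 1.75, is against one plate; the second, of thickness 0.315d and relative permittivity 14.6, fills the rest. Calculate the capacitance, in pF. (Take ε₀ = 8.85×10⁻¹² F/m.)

Stacked slabs ⇒ two capacitors in series, each with the full plate area.
C₁ = κ₁ε₀A/d₁ = 1.75 × 8.85×10⁻¹² × 1.96×10⁻⁴ / 3.23×10⁻³ = 9.41×10⁻¹³ F.
C₂ = κ₂ε₀A/d₂ = 14.6 × 8.85×10⁻¹² × 1.96×10⁻⁴ / 1.48×10⁻³ = 1.71×10⁻¹¹ F.
C = (1/C₁ + 1/C₂)⁻¹ = 8.92×10⁻¹³ F.

C ≈ 0.892 pF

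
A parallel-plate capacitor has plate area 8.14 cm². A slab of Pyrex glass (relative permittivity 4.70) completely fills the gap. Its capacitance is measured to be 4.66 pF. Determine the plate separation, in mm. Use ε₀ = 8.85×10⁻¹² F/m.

7.27 mm

A = 8.14 cm² = 8.14×10⁻⁴ m².
d = κε₀A/C = 4.70 × 8.85×10⁻¹² × 8.14×10⁻⁴ / 4.66×10⁻¹² = 7.27×10⁻³ m.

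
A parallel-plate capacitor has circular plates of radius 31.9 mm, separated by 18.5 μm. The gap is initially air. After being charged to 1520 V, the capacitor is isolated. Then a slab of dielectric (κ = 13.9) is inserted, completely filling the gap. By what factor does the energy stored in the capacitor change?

Isolated ⇒ Q is held fixed.
C₂ = 13.9 C₁ and U = Q²/(2C), so U₂/U₁ = C₁/C₂ = 0.0719.

U₂/U₁ ≈ 0.0719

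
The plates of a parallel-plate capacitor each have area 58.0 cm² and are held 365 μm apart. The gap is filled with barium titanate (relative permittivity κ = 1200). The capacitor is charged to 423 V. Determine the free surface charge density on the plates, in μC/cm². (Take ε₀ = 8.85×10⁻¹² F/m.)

A = 58.0 cm² = 5.80×10⁻³ m².
C = κε₀A/d = 1200 × 8.85×10⁻¹² × 5.80×10⁻³ / 3.65×10⁻⁴ = 1.69×10⁻⁷ F.
σ = Q/A = CV/A = 1.69×10⁻⁷ × 423 / 5.80×10⁻³ = 1.23×10⁻² C/m².

σ ≈ 1.23 μC/cm²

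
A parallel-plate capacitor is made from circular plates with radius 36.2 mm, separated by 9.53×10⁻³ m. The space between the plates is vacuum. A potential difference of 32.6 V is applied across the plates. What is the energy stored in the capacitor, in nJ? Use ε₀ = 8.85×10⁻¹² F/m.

A = π(36.2 mm)² = 4.12×10⁻³ m².
C = ε₀A/d = 8.85×10⁻¹² × 4.12×10⁻³ / 9.53×10⁻³ = 3.82×10⁻¹² F.
U = ½CV² = ½ × 3.82×10⁻¹² × (32.6)² = 2.03×10⁻⁹ J.

2.03 nJ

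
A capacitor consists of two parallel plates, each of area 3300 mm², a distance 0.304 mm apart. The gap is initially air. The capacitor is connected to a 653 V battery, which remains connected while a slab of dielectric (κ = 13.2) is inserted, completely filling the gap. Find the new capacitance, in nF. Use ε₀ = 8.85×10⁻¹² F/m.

A = 3300 mm² = 3.30×10⁻³ m².
Initially C₁ = ε₀A/d = 8.85×10⁻¹² × 3.30×10⁻³ / 3.04×10⁻⁴ = 9.61×10⁻¹¹ F.
C = κε₀A/d scales with κ, so C₂/C₁ = κ = 13.2.
C₂ = 13.2 × 9.61×10⁻¹¹ = 1.27×10⁻⁹ F.

1.27 nF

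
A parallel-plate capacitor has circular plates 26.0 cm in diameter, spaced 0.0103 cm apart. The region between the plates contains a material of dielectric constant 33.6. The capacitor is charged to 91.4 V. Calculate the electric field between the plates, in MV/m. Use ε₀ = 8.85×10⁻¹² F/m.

E = V/d = 91.4 / 1.03×10⁻⁴ = 8.87×10⁵ V/m.

E ≈ 0.887 MV/m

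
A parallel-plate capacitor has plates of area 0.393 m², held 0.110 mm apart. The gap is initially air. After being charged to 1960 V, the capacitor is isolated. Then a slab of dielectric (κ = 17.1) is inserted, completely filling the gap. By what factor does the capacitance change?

C = κε₀A/d scales with κ, so C₂/C₁ = κ = 17.1.

17.1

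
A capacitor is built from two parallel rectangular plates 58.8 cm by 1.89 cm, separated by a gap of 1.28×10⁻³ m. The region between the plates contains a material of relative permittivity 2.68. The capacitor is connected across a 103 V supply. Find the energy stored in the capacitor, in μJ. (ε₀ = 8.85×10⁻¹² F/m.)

U ≈ 1.09 μJ

A = 58.8 × 1.89 cm² = 1.11×10⁻² m².
C = κε₀A/d = 2.68 × 8.85×10⁻¹² × 1.11×10⁻² / 1.28×10⁻³ = 2.06×10⁻¹⁰ F.
U = ½CV² = ½ × 2.06×10⁻¹⁰ × (103)² = 1.09×10⁻⁶ J.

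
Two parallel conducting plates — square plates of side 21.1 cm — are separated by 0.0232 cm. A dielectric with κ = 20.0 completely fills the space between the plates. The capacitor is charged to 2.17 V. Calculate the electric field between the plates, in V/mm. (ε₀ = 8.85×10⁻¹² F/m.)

E = V/d = 2.17 / 2.32×10⁻⁴ = 9.35×10³ V/m.

E ≈ 9.35 V/mm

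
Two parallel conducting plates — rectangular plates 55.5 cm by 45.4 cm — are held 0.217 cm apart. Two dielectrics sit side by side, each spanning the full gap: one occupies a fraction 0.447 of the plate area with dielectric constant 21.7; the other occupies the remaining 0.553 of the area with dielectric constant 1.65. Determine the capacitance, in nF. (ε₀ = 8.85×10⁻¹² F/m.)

10.9 nF

A = 55.5 × 45.4 cm² = 0.252 m².
Side-by-side slabs ⇒ two capacitors in parallel, each spanning the full gap.
C₁ = κ₁ε₀A₁/d = 21.7 × 8.85×10⁻¹² × 0.113 / 2.17×10⁻³ = 9.97×10⁻⁹ F.
C₂ = κ₂ε₀A₂/d = 1.65 × 8.85×10⁻¹² × 0.139 / 2.17×10⁻³ = 9.38×10⁻¹⁰ F.
C = C₁ + C₂ = 1.09×10⁻⁸ F.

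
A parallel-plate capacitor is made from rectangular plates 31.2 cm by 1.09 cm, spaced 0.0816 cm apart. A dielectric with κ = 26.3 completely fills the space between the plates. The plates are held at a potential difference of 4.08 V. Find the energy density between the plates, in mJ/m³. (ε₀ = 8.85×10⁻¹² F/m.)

2.91 mJ/m³

E = V/d = 4.08 / 8.16×10⁻⁴ = 5.00×10³ V/m.
u = ½κε₀E² = ½ × 26.3 × 8.85×10⁻¹² × (5.00×10³)² = 2.91×10⁻³ J/m³.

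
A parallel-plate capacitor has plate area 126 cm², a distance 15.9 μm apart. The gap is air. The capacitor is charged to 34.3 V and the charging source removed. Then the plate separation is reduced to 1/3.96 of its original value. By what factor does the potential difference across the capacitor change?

Isolated ⇒ Q is held fixed.
C₂ = 3.96 C₁ and V = Q/C, so V₂/V₁ = C₁/C₂ = 0.253.

V₂/V₁ ≈ 0.253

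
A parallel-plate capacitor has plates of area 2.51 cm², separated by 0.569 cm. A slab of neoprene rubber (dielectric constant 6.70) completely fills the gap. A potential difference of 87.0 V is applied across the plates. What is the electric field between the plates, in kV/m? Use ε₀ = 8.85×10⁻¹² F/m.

E = V/d = 87.0 / 5.69×10⁻³ = 1.53×10⁴ V/m.

E ≈ 15.3 kV/m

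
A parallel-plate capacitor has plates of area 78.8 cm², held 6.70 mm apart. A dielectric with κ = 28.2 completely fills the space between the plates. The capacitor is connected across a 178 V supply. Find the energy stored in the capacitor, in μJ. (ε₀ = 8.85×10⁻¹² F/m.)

U ≈ 4.65 μJ

A = 78.8 cm² = 7.88×10⁻³ m².
C = κε₀A/d = 28.2 × 8.85×10⁻¹² × 7.88×10⁻³ / 6.70×10⁻³ = 2.94×10⁻¹⁰ F.
U = ½CV² = ½ × 2.94×10⁻¹⁰ × (178)² = 4.65×10⁻⁶ J.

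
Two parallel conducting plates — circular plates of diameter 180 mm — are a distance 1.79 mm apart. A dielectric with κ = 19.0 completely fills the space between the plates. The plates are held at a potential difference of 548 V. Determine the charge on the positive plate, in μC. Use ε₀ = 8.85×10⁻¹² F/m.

Q ≈ 1.31 μC

A = π(180/2 mm)² = 2.54×10⁻² m².
C = κε₀A/d = 19.0 × 8.85×10⁻¹² × 2.54×10⁻² / 1.79×10⁻³ = 2.39×10⁻⁹ F.
Q = CV = 2.39×10⁻⁹ × 548 = 1.31×10⁻⁶ C.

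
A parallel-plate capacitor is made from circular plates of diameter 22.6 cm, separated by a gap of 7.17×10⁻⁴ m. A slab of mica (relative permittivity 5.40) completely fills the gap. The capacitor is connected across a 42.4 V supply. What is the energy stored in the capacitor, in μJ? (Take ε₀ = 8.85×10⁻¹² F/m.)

U ≈ 2.40 μJ

A = π(22.6/2 cm)² = 4.01×10⁻² m².
C = κε₀A/d = 5.40 × 8.85×10⁻¹² × 4.01×10⁻² / 7.17×10⁻⁴ = 2.67×10⁻⁹ F.
U = ½CV² = ½ × 2.67×10⁻⁹ × (42.4)² = 2.40×10⁻⁶ J.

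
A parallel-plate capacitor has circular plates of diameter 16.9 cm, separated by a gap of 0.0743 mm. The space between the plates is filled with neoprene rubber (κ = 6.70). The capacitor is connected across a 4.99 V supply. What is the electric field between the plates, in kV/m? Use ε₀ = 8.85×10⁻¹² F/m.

67.2 kV/m

E = V/d = 4.99 / 7.43×10⁻⁵ = 6.72×10⁴ V/m.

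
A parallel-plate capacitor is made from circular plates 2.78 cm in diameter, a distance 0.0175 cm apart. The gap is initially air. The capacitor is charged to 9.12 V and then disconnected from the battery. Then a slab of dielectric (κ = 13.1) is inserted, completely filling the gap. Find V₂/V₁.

Isolated ⇒ Q is held fixed.
C₂ = 13.1 C₁ and V = Q/C, so V₂/V₁ = C₁/C₂ = 0.0763.

V₂/V₁ ≈ 0.0763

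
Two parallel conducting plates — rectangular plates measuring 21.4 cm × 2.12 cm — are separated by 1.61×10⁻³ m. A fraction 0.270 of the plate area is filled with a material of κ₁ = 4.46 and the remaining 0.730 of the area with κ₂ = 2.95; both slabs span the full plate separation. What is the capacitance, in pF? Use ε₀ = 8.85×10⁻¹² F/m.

83.7 pF

A = 21.4 × 2.12 cm² = 4.54×10⁻³ m².
Side-by-side slabs ⇒ two capacitors in parallel, each spanning the full gap.
C₁ = κ₁ε₀A₁/d = 4.46 × 8.85×10⁻¹² × 1.22×10⁻³ / 1.61×10⁻³ = 3.00×10⁻¹¹ F.
C₂ = κ₂ε₀A₂/d = 2.95 × 8.85×10⁻¹² × 3.31×10⁻³ / 1.61×10⁻³ = 5.37×10⁻¹¹ F.
C = C₁ + C₂ = 8.37×10⁻¹¹ F.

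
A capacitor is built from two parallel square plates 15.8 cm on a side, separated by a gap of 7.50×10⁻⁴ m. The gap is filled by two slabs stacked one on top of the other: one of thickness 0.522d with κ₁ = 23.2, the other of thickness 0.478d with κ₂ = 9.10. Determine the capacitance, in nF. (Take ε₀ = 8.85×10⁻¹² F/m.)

3.93 nF

A = (15.8 cm)² = 2.50×10⁻² m².
Stacked slabs ⇒ two capacitors in series, each with the full plate area.
C₁ = κ₁ε₀A/d₁ = 23.2 × 8.85×10⁻¹² × 2.50×10⁻² / 3.92×10⁻⁴ = 1.31×10⁻⁸ F.
C₂ = κ₂ε₀A/d₂ = 9.10 × 8.85×10⁻¹² × 2.50×10⁻² / 3.58×10⁻⁴ = 5.61×10⁻⁹ F.
C = (1/C₁ + 1/C₂)⁻¹ = 3.93×10⁻⁹ F.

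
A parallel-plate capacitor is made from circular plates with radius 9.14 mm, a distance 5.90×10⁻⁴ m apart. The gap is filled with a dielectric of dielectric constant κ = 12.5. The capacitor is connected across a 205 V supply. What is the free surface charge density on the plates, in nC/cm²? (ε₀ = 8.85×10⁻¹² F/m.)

σ ≈ 3.84 nC/cm²

A = π(9.14 mm)² = 2.62×10⁻⁴ m².
C = κε₀A/d = 12.5 × 8.85×10⁻¹² × 2.62×10⁻⁴ / 5.90×10⁻⁴ = 4.92×10⁻¹¹ F.
σ = Q/A = CV/A = 4.92×10⁻¹¹ × 205 / 2.62×10⁻⁴ = 3.84×10⁻⁵ C/m².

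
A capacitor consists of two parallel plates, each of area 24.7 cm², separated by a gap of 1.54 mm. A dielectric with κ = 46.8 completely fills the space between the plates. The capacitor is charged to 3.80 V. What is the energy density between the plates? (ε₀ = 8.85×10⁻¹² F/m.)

u ≈ 1.26 mJ/m³

E = V/d = 3.80 / 1.54×10⁻³ = 2.47×10³ V/m.
u = ½κε₀E² = ½ × 46.8 × 8.85×10⁻¹² × (2.47×10³)² = 1.26×10⁻³ J/m³.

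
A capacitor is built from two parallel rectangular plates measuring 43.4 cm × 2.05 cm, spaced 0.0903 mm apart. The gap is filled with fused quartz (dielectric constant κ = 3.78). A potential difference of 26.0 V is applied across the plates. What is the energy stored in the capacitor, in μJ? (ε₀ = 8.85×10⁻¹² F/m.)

A = 43.4 × 2.05 cm² = 8.90×10⁻³ m².
C = κε₀A/d = 3.78 × 8.85×10⁻¹² × 8.90×10⁻³ / 9.03×10⁻⁵ = 3.30×10⁻⁹ F.
U = ½CV² = ½ × 3.30×10⁻⁹ × (26.0)² = 1.11×10⁻⁶ J.

U ≈ 1.11 μJ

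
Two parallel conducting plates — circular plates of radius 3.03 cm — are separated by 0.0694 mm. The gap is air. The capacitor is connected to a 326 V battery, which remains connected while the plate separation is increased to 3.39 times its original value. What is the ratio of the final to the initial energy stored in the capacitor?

Battery connected ⇒ V is held fixed.
C₂ = 0.295 C₁ and U = ½CV², so U₂/U₁ = C₂/C₁ = 0.295.

U₂/U₁ ≈ 0.295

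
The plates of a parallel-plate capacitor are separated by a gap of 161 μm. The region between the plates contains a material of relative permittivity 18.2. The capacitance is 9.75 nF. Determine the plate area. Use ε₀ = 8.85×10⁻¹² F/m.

A = Cd/(κε₀) = 9.75×10⁻⁹ × 1.61×10⁻⁴ / (18.2 × 8.85×10⁻¹²) = 9.75×10⁻³ m².

97.5 cm²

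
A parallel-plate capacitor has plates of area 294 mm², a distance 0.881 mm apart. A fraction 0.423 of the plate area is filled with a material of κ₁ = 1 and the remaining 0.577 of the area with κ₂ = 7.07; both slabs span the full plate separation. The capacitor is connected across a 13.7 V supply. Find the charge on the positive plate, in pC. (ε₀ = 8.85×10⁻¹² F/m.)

A = 294 mm² = 2.94×10⁻⁴ m².
Side-by-side slabs ⇒ two capacitors in parallel, each spanning the full gap.
C₁ = κ₁ε₀A₁/d = 1.00 × 8.85×10⁻¹² × 1.24×10⁻⁴ / 8.81×10⁻⁴ = 1.25×10⁻¹² F.
C₂ = κ₂ε₀A₂/d = 7.07 × 8.85×10⁻¹² × 1.70×10⁻⁴ / 8.81×10⁻⁴ = 1.20×10⁻¹¹ F.
C = C₁ + C₂ = 1.33×10⁻¹¹ F.
Q = CV = 1.33×10⁻¹¹ × 13.7 = 1.82×10⁻¹⁰ C.

182 pC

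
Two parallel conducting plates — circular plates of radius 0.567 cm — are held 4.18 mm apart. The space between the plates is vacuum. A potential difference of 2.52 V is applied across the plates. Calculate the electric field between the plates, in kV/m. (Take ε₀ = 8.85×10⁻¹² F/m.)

E = V/d = 2.52 / 4.18×10⁻³ = 6.03×10² V/m.

E ≈ 0.603 kV/m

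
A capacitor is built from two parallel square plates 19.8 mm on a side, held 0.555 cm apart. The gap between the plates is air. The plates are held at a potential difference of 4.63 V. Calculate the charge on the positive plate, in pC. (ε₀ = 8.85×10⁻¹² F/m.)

Q ≈ 2.89 pC

A = (19.8 mm)² = 3.92×10⁻⁴ m².
C = ε₀A/d = 8.85×10⁻¹² × 3.92×10⁻⁴ / 5.55×10⁻³ = 6.25×10⁻¹³ F.
Q = CV = 6.25×10⁻¹³ × 4.63 = 2.89×10⁻¹² C.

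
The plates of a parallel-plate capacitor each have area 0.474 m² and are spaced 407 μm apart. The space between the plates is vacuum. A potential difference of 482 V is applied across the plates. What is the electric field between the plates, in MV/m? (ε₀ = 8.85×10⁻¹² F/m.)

E = V/d = 482 / 4.07×10⁻⁴ = 1.18×10⁶ V/m.

1.18 MV/m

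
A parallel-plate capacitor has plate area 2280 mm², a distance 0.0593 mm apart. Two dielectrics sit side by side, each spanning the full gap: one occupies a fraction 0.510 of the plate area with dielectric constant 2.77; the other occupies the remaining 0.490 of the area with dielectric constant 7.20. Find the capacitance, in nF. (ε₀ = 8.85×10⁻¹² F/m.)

1.68 nF

A = 2280 mm² = 2.28×10⁻³ m².
Side-by-side slabs ⇒ two capacitors in parallel, each spanning the full gap.
C₁ = κ₁ε₀A₁/d = 2.77 × 8.85×10⁻¹² × 1.16×10⁻³ / 5.93×10⁻⁵ = 4.81×10⁻¹⁰ F.
C₂ = κ₂ε₀A₂/d = 7.20 × 8.85×10⁻¹² × 1.12×10⁻³ / 5.93×10⁻⁵ = 1.20×10⁻⁹ F.
C = C₁ + C₂ = 1.68×10⁻⁹ F.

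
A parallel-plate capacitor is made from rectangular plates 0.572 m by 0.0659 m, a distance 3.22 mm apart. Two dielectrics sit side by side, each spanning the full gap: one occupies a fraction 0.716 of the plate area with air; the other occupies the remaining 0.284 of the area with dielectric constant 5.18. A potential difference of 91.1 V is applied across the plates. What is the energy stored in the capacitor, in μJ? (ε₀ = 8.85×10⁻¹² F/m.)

0.940 μJ

A = 0.572 × 0.0659 m² = 3.77×10⁻² m².
Side-by-side slabs ⇒ two capacitors in parallel, each spanning the full gap.
C₁ = κ₁ε₀A₁/d = 1.00 × 8.85×10⁻¹² × 2.70×10⁻² / 3.22×10⁻³ = 7.42×10⁻¹¹ F.
C₂ = κ₂ε₀A₂/d = 5.18 × 8.85×10⁻¹² × 1.07×10⁻² / 3.22×10⁻³ = 1.52×10⁻¹⁰ F.
C = C₁ + C₂ = 2.27×10⁻¹⁰ F.
U = ½CV² = ½ × 2.27×10⁻¹⁰ × (91.1)² = 9.40×10⁻⁷ J.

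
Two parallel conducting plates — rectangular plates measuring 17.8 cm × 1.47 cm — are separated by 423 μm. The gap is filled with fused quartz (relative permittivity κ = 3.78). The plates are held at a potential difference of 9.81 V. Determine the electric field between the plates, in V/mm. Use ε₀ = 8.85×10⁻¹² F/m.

E = V/d = 9.81 / 4.23×10⁻⁴ = 2.32×10⁴ V/m.

E ≈ 23.2 V/mm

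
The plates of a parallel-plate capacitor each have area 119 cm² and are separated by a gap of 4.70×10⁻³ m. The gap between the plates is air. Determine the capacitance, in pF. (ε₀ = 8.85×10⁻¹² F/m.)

A = 119 cm² = 1.19×10⁻² m².
C = ε₀A/d = 8.85×10⁻¹² × 1.19×10⁻² / 4.70×10⁻³ = 2.24×10⁻¹¹ F.

C ≈ 22.4 pF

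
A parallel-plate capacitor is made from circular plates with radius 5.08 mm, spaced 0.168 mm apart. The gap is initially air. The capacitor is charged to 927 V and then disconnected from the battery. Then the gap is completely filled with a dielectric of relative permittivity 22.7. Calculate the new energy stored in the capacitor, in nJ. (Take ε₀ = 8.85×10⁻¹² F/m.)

U ≈ 80.8 nJ

A = π(5.08 mm)² = 8.11×10⁻⁵ m².
Initially C₁ = ε₀A/d = 8.85×10⁻¹² × 8.11×10⁻⁵ / 1.68×10⁻⁴ = 4.27×10⁻¹² F.
U₁ = 1.84×10⁻⁶ J.
Isolated ⇒ Q is held fixed. C₂ = 22.7 C₁ and U = Q²/(2C), so U₂/U₁ = C₁/C₂ = 0.0441.
U₂ = 0.0441 × 1.84×10⁻⁶ = 8.08×10⁻⁸ J.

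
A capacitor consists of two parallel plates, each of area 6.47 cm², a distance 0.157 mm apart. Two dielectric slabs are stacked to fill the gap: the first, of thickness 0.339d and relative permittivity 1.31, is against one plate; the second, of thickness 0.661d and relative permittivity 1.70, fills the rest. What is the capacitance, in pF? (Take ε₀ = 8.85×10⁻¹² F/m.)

56.3 pF

A = 6.47 cm² = 6.47×10⁻⁴ m².
Stacked slabs ⇒ two capacitors in series, each with the full plate area.
C₁ = κ₁ε₀A/d₁ = 1.31 × 8.85×10⁻¹² × 6.47×10⁻⁴ / 5.32×10⁻⁵ = 1.41×10⁻¹⁰ F.
C₂ = κ₂ε₀A/d₂ = 1.70 × 8.85×10⁻¹² × 6.47×10⁻⁴ / 1.04×10⁻⁴ = 9.38×10⁻¹¹ F.
C = (1/C₁ + 1/C₂)⁻¹ = 5.63×10⁻¹¹ F.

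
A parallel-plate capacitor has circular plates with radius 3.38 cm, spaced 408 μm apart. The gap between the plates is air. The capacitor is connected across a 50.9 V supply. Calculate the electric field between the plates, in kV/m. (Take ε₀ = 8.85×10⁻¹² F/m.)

E = V/d = 50.9 / 4.08×10⁻⁴ = 1.25×10⁵ V/m.

125 kV/m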